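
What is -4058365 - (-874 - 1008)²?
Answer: -7600289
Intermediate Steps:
-4058365 - (-874 - 1008)² = -4058365 - 1*(-1882)² = -4058365 - 1*3541924 = -4058365 - 3541924 = -7600289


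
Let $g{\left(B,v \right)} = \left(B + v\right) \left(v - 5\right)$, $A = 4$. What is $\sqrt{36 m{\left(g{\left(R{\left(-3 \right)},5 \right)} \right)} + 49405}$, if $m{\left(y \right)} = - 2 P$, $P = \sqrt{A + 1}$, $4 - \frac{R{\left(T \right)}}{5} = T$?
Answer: $\sqrt{49405 - 72 \sqrt{5}} \approx 221.91$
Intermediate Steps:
$R{\left(T \right)} = 20 - 5 T$
$P = \sqrt{5}$ ($P = \sqrt{4 + 1} = \sqrt{5} \approx 2.2361$)
$g{\left(B,v \right)} = \left(-5 + v\right) \left(B + v\right)$ ($g{\left(B,v \right)} = \left(B + v\right) \left(-5 + v\right) = \left(-5 + v\right) \left(B + v\right)$)
$m{\left(y \right)} = - 2 \sqrt{5}$
$\sqrt{36 m{\left(g{\left(R{\left(-3 \right)},5 \right)} \right)} + 49405} = \sqrt{36 \left(- 2 \sqrt{5}\right) + 49405} = \sqrt{- 72 \sqrt{5} + 49405} = \sqrt{49405 - 72 \sqrt{5}}$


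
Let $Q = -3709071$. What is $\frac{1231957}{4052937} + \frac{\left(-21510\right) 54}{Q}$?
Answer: $\frac{114531659567}{185588038167} \approx 0.61713$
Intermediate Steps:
$\frac{1231957}{4052937} + \frac{\left(-21510\right) 54}{Q} = \frac{1231957}{4052937} + \frac{\left(-21510\right) 54}{-3709071} = 1231957 \cdot \frac{1}{4052937} - - \frac{14340}{45791} = \frac{1231957}{4052937} + \frac{14340}{45791} = \frac{114531659567}{185588038167}$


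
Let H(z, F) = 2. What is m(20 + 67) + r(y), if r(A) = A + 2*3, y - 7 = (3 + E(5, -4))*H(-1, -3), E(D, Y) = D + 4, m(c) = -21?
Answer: 16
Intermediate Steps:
E(D, Y) = 4 + D
y = 31 (y = 7 + (3 + (4 + 5))*2 = 7 + (3 + 9)*2 = 7 + 12*2 = 7 + 24 = 31)
r(A) = 6 + A (r(A) = A + 6 = 6 + A)
m(20 + 67) + r(y) = -21 + (6 + 31) = -21 + 37 = 16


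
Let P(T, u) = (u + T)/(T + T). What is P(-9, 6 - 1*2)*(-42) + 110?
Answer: 295/3 ≈ 98.333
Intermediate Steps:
P(T, u) = (T + u)/(2*T) (P(T, u) = (T + u)/((2*T)) = (T + u)*(1/(2*T)) = (T + u)/(2*T))
P(-9, 6 - 1*2)*(-42) + 110 = ((1/2)*(-9 + (6 - 1*2))/(-9))*(-42) + 110 = ((1/2)*(-1/9)*(-9 + (6 - 2)))*(-42) + 110 = ((1/2)*(-1/9)*(-9 + 4))*(-42) + 110 = ((1/2)*(-1/9)*(-5))*(-42) + 110 = (5/18)*(-42) + 110 = -35/3 + 110 = 295/3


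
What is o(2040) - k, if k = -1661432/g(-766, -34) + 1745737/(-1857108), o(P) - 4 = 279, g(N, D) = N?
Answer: -1340770633045/711272364 ≈ -1885.0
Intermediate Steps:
o(P) = 283 (o(P) = 4 + 279 = 283)
k = 1542060712057/711272364 (k = -1661432/(-766) + 1745737/(-1857108) = -1661432*(-1/766) + 1745737*(-1/1857108) = 830716/383 - 1745737/1857108 = 1542060712057/711272364 ≈ 2168.0)
o(2040) - k = 283 - 1*1542060712057/711272364 = 283 - 1542060712057/711272364 = -1340770633045/711272364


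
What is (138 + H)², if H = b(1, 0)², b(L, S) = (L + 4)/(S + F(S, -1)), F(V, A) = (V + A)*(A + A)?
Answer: 332929/16 ≈ 20808.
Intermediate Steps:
F(V, A) = 2*A*(A + V) (F(V, A) = (A + V)*(2*A) = 2*A*(A + V))
b(L, S) = (4 + L)/(2 - S) (b(L, S) = (L + 4)/(S + 2*(-1)*(-1 + S)) = (4 + L)/(S + (2 - 2*S)) = (4 + L)/(2 - S))
H = 25/4 (H = ((4 + 1)/(2 - 1*0))² = (5/(2 + 0))² = (5/2)² = 25/4 ≈ 6.2500)
(138 + H)² = (138 + 25/4)² = (577/4)² = 332929/16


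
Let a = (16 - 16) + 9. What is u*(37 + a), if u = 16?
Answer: 736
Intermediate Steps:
a = 9 (a = 0 + 9 = 9)
u*(37 + a) = 16*(37 + 9) = 16*46 = 736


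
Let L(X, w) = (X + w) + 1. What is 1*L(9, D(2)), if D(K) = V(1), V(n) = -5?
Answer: 5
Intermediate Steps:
D(K) = -5
L(X, w) = 1 + X + w
1*L(9, D(2)) = 1*(1 + 9 - 5) = 1*5 = 5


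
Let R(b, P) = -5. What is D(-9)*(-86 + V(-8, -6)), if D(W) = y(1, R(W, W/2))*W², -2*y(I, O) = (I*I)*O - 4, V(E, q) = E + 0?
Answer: -34263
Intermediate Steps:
V(E, q) = E
y(I, O) = 2 - O*I²/2 (y(I, O) = -((I*I)*O - 4)/2 = -(I²*O - 4)/2 = -(O*I² - 4)/2 = -(-4 + O*I²)/2 = 2 - O*I²/2)
D(W) = 9*W²/2 (D(W) = (2 - ½*(-5)*1²)*W² = (2 - ½*(-5)*1)*W² = (2 + 5/2)*W² = 9*W²/2)
D(-9)*(-86 + V(-8, -6)) = ((9/2)*(-9)²)*(-86 - 8) = ((9/2)*81)*(-94) = (729/2)*(-94) = -34263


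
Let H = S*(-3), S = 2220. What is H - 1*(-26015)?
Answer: 19355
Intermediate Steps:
H = -6660 (H = 2220*(-3) = -6660)
H - 1*(-26015) = -6660 - 1*(-26015) = -6660 + 26015 = 19355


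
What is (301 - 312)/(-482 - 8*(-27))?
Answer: 11/266 ≈ 0.041353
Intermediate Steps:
(301 - 312)/(-482 - 8*(-27)) = -11/(-482 + 216) = -11/(-266) = -11*(-1/266) = 11/266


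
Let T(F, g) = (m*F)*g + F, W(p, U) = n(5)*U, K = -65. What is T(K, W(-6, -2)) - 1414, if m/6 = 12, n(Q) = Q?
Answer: 45321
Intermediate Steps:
m = 72 (m = 6*12 = 72)
W(p, U) = 5*U
T(F, g) = F + 72*F*g (T(F, g) = (72*F)*g + F = 72*F*g + F = F + 72*F*g)
T(K, W(-6, -2)) - 1414 = -65*(1 + 72*(5*(-2))) - 1414 = -65*(1 + 72*(-10)) - 1414 = -65*(1 - 720) - 1414 = -65*(-719) - 1414 = 46735 - 1414 = 45321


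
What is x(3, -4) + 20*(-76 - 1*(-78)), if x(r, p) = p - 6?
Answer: 30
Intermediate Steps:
x(r, p) = -6 + p
x(3, -4) + 20*(-76 - 1*(-78)) = (-6 - 4) + 20*(-76 - 1*(-78)) = -10 + 20*(-76 + 78) = -10 + 20*2 = -10 + 40 = 30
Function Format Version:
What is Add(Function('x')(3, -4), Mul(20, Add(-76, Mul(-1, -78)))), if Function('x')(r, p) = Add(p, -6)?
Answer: 30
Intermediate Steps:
Function('x')(r, p) = Add(-6, p)
Add(Function('x')(3, -4), Mul(20, Add(-76, Mul(-1, -78)))) = Add(Add(-6, -4), Mul(20, Add(-76, Mul(-1, -78)))) = Add(-10, Mul(20, Add(-76, 78))) = Add(-10, Mul(20, 2)) = Add(-10, 40) = 30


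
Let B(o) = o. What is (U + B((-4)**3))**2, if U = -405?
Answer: 219961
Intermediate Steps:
(U + B((-4)**3))**2 = (-405 + (-4)**3)**2 = (-405 - 64)**2 = (-469)**2 = 219961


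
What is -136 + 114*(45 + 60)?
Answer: 11834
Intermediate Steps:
-136 + 114*(45 + 60) = -136 + 114*105 = -136 + 11970 = 11834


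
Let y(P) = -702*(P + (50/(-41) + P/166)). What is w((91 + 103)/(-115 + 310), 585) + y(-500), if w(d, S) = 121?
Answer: 1204973563/3403 ≈ 3.5409e+5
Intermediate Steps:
y(P) = 35100/41 - 58617*P/83 (y(P) = -702*(P + (50*(-1/41) + P*(1/166))) = -702*(P + (-50/41 + P/166)) = -702*(-50/41 + 167*P/166) = 35100/41 - 58617*P/83)
w((91 + 103)/(-115 + 310), 585) + y(-500) = 121 + (35100/41 - 58617/83*(-500)) = 121 + (35100/41 + 29308500/83) = 121 + 1204561800/3403 = 1204973563/3403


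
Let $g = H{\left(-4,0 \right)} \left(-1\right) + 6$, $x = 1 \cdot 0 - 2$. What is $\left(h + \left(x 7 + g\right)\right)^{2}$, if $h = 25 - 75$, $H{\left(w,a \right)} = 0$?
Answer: $3364$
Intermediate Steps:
$x = -2$ ($x = 0 - 2 = -2$)
$g = 6$ ($g = 0 \left(-1\right) + 6 = 0 + 6 = 6$)
$h = -50$ ($h = 25 - 75 = -50$)
$\left(h + \left(x 7 + g\right)\right)^{2} = \left(-50 + \left(\left(-2\right) 7 + 6\right)\right)^{2} = \left(-50 + \left(-14 + 6\right)\right)^{2} = \left(-50 - 8\right)^{2} = \left(-58\right)^{2} = 3364$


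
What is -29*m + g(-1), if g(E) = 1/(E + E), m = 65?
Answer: -3771/2 ≈ -1885.5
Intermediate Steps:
g(E) = 1/(2*E)
-29*m + g(-1) = -29*65 + (1/2)/(-1) = -1885 + (1/2)*(-1) = -1885 - 1/2 = -3771/2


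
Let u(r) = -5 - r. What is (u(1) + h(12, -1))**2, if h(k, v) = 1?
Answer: 25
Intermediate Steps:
(u(1) + h(12, -1))**2 = ((-5 - 1*1) + 1)**2 = ((-5 - 1) + 1)**2 = (-6 + 1)**2 = (-5)**2 = 25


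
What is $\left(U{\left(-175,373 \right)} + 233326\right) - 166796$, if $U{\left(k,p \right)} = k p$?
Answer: $1255$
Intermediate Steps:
$\left(U{\left(-175,373 \right)} + 233326\right) - 166796 = \left(\left(-175\right) 373 + 233326\right) - 166796 = \left(-65275 + 233326\right) - 166796 = 168051 - 166796 = 1255$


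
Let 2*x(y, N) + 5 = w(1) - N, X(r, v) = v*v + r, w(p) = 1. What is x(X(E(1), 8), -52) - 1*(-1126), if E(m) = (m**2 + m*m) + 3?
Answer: 1150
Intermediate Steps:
E(m) = 3 + 2*m**2 (E(m) = (m**2 + m**2) + 3 = 2*m**2 + 3 = 3 + 2*m**2)
X(r, v) = r + v**2 (X(r, v) = v**2 + r = r + v**2)
x(y, N) = -2 - N/2 (x(y, N) = -5/2 + (1 - N)/2 = -5/2 + (1/2 - N/2) = -2 - N/2)
x(X(E(1), 8), -52) - 1*(-1126) = (-2 - 1/2*(-52)) - 1*(-1126) = (-2 + 26) + 1126 = 24 + 1126 = 1150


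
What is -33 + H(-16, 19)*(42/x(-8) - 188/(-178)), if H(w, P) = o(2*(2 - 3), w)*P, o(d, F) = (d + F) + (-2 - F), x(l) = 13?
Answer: -415141/1157 ≈ -358.81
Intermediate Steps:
o(d, F) = -2 + d (o(d, F) = (F + d) + (-2 - F) = -2 + d)
H(w, P) = -4*P (H(w, P) = (-2 + 2*(2 - 3))*P = (-2 + 2*(-1))*P = (-2 - 2)*P = -4*P)
-33 + H(-16, 19)*(42/x(-8) - 188/(-178)) = -33 + (-4*19)*(42/13 - 188/(-178)) = -33 - 76*(42*(1/13) - 188*(-1/178)) = -33 - 76*(42/13 + 94/89) = -33 - 76*4960/1157 = -33 - 376960/1157 = -415141/1157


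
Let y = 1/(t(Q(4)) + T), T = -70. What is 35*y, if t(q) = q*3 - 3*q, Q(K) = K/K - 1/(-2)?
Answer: -½ ≈ -0.50000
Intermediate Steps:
Q(K) = 3/2 (Q(K) = 1 - 1*(-½) = 1 + ½ = 3/2)
t(q) = 0 (t(q) = 3*q - 3*q = 0)
y = -1/70 (y = 1/(0 - 70) = 1/(-70) = -1/70 ≈ -0.014286)
35*y = 35*(-1/70) = -½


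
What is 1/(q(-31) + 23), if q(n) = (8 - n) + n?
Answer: 1/31 ≈ 0.032258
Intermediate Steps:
q(n) = 8
1/(q(-31) + 23) = 1/(8 + 23) = 1/31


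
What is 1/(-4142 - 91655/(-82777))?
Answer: -3599/14903073 ≈ -0.00024149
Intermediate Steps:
1/(-4142 - 91655/(-82777)) = 1/(-4142 - 91655*(-1/82777)) = 1/(-4142 + 3985/3599) = 1/(-14903073/3599) = -3599/14903073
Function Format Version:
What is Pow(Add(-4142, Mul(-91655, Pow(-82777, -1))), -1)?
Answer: Rational(-3599, 14903073) ≈ -0.00024149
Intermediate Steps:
Pow(Add(-4142, Mul(-91655, Pow(-82777, -1))), -1) = Pow(Add(-4142, Mul(-91655, Rational(-1, 82777))), -1) = Pow(Add(-4142, Rational(3985, 3599)), -1) = Pow(Rational(-14903073, 3599), -1) = Rational(-3599, 14903073)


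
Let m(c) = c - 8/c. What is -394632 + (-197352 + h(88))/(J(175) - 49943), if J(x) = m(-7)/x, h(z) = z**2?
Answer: -3017929841339/7647527 ≈ -3.9463e+5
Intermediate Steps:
J(x) = -41/(7*x) (J(x) = (-7 - 8/(-7))/x = (-7 - 8*(-1/7))/x = (-7 + 8/7)/x = -41/(7*x))
-394632 + (-197352 + h(88))/(J(175) - 49943) = -394632 + (-197352 + 88**2)/(-41/7/175 - 49943) = -394632 + (-197352 + 7744)/(-41/7*1/175 - 49943) = -394632 - 189608/(-41/1225 - 49943) = -394632 - 189608/(-61180216/1225) = -394632 - 189608*(-1225/61180216) = -394632 + 29033725/7647527 = -3017929841339/7647527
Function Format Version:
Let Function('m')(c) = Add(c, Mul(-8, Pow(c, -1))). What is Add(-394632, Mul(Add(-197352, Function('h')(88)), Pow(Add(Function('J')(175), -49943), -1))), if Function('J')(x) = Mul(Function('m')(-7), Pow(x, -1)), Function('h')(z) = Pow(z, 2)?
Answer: Rational(-3017929841339, 7647527) ≈ -3.9463e+5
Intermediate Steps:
Function('J')(x) = Mul(Rational(-41, 7), Pow(x, -1)) (Function('J')(x) = Mul(Add(-7, Mul(-8, Pow(-7, -1))), Pow(x, -1)) = Mul(Add(-7, Mul(-8, Rational(-1, 7))), Pow(x, -1)) = Mul(Add(-7, Rational(8, 7)), Pow(x, -1)) = Mul(Rational(-41, 7), Pow(x, -1)))
Add(-394632, Mul(Add(-197352, Function('h')(88)), Pow(Add(Function('J')(175), -49943), -1))) = Add(-394632, Mul(Add(-197352, Pow(88, 2)), Pow(Add(Mul(Rational(-41, 7), Pow(175, -1)), -49943), -1))) = Add(-394632, Mul(Add(-197352, 7744), Pow(Add(Mul(Rational(-41, 7), Rational(1, 175)), -49943), -1))) = Add(-394632, Mul(-189608, Pow(Add(Rational(-41, 1225), -49943), -1))) = Add(-394632, Mul(-189608, Pow(Rational(-61180216, 1225), -1))) = Add(-394632, Mul(-189608, Rational(-1225, 61180216))) = Add(-394632, Rational(29033725, 7647527)) = Rational(-3017929841339, 7647527)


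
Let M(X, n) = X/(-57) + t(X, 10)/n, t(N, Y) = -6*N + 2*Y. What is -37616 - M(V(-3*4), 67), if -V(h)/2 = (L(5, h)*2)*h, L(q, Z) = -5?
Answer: -47918268/1273 ≈ -37642.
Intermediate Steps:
V(h) = 20*h (V(h) = -2*(-5*2)*h = -(-20)*h = 20*h)
M(X, n) = -X/57 + (20 - 6*X)/n (M(X, n) = X/(-57) + (-6*X + 2*10)/n = X*(-1/57) + (-6*X + 20)/n = -X/57 + (20 - 6*X)/n)
-37616 - M(V(-3*4), 67) = -37616 - (1140 - 6840*(-3*4) - 1*20*(-3*4)*67)/(57*67) = -37616 - (1140 - 6840*(-12) - 1*20*(-12)*67)/(57*67) = -37616 - (1140 - 342*(-240) - 1*(-240)*67)/(57*67) = -37616 - (1140 + 82080 + 16080)/(57*67) = -37616 - 99300/(57*67) = -37616 - 1*33100/1273 = -37616 - 33100/1273 = -47918268/1273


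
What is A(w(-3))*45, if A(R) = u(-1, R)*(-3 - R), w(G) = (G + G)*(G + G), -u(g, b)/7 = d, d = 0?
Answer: 0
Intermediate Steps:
u(g, b) = 0 (u(g, b) = -7*0 = 0)
w(G) = 4*G**2 (w(G) = (2*G)*(2*G) = 4*G**2)
A(R) = 0 (A(R) = 0*(-3 - R) = 0)
A(w(-3))*45 = 0*45 = 0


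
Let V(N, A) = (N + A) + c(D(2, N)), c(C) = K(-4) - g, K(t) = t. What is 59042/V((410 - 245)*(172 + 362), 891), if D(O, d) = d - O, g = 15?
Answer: 29521/44491 ≈ 0.66353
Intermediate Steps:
c(C) = -19 (c(C) = -4 - 1*15 = -4 - 15 = -19)
V(N, A) = -19 + A + N (V(N, A) = (N + A) - 19 = (A + N) - 19 = -19 + A + N)
59042/V((410 - 245)*(172 + 362), 891) = 59042/(-19 + 891 + (410 - 245)*(172 + 362)) = 59042/(-19 + 891 + 165*534) = 59042/(-19 + 891 + 88110) = 59042/88982 = 59042*(1/88982) = 29521/44491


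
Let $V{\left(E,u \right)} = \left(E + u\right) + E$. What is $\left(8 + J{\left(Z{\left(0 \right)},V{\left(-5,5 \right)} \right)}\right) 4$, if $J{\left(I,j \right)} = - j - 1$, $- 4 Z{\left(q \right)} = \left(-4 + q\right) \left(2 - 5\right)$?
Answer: $48$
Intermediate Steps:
$V{\left(E,u \right)} = u + 2 E$
$Z{\left(q \right)} = -3 + \frac{3 q}{4}$ ($Z{\left(q \right)} = - \frac{\left(-4 + q\right) \left(2 - 5\right)}{4} = - \frac{\left(-4 + q\right) \left(-3\right)}{4} = - \frac{12 - 3 q}{4} = -3 + \frac{3 q}{4}$)
$J{\left(I,j \right)} = -1 - j$
$\left(8 + J{\left(Z{\left(0 \right)},V{\left(-5,5 \right)} \right)}\right) 4 = \left(8 - \left(6 - 10\right)\right) 4 = \left(8 - -4\right) 4 = \left(8 + \left(-1 + 5\right)\right) 4 = \left(8 + 4\right) 4 = 12 \cdot 4 = 48$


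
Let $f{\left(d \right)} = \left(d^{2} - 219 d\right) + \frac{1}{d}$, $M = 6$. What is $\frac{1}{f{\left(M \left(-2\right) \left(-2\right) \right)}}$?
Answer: $- \frac{24}{112319} \approx -0.00021368$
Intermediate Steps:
$f{\left(d \right)} = \frac{1}{d} + d^{2} - 219 d$
$\frac{1}{f{\left(M \left(-2\right) \left(-2\right) \right)}} = \frac{1}{\frac{1}{6 \left(-2\right) \left(-2\right)} \left(1 + \left(6 \left(-2\right) \left(-2\right)\right)^{2} \left(-219 + 6 \left(-2\right) \left(-2\right)\right)\right)} = \frac{1}{\frac{1}{\left(-12\right) \left(-2\right)} \left(1 + \left(\left(-12\right) \left(-2\right)\right)^{2} \left(-219 - -24\right)\right)} = \frac{1}{\frac{1}{24} \left(1 + 24^{2} \left(-219 + 24\right)\right)} = \frac{1}{\frac{1}{24} \left(1 + 576 \left(-195\right)\right)} = \frac{1}{\frac{1}{24} \left(1 - 112320\right)} = \frac{1}{\frac{1}{24} \left(-112319\right)} = \frac{1}{- \frac{112319}{24}} = - \frac{24}{112319}$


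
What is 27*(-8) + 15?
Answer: -201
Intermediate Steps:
27*(-8) + 15 = -216 + 15 = -201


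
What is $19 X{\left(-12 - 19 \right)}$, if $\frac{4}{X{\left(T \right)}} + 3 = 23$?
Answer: $\frac{19}{5} \approx 3.8$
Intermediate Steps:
$X{\left(T \right)} = \frac{1}{5}$ ($X{\left(T \right)} = \frac{4}{-3 + 23} = \frac{4}{20} = 4 \cdot \frac{1}{20} = \frac{1}{5}$)
$19 X{\left(-12 - 19 \right)} = 19 \cdot \frac{1}{5} = \frac{19}{5}$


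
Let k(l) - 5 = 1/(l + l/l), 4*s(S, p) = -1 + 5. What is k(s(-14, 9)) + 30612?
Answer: 61235/2 ≈ 30618.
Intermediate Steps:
s(S, p) = 1 (s(S, p) = (-1 + 5)/4 = (¼)*4 = 1)
k(l) = 5 + 1/(1 + l) (k(l) = 5 + 1/(l + l/l) = 5 + 1/(l + 1) = 5 + 1/(1 + l))
k(s(-14, 9)) + 30612 = (6 + 5*1)/(1 + 1) + 30612 = (6 + 5)/2 + 30612 = (½)*11 + 30612 = 11/2 + 30612 = 61235/2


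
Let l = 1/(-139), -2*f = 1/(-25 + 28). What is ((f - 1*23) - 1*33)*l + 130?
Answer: 108757/834 ≈ 130.40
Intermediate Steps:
f = -⅙ (f = -1/(2*(-25 + 28)) = -½/3 = -½*⅓ = -⅙ ≈ -0.16667)
l = -1/139 ≈ -0.0071942
((f - 1*23) - 1*33)*l + 130 = ((-⅙ - 1*23) - 1*33)*(-1/139) + 130 = ((-⅙ - 23) - 33)*(-1/139) + 130 = (-139/6 - 33)*(-1/139) + 130 = -337/6*(-1/139) + 130 = 337/834 + 130 = 108757/834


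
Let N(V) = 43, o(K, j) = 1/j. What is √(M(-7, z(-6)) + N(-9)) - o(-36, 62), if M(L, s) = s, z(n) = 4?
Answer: -1/62 + √47 ≈ 6.8395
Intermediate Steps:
√(M(-7, z(-6)) + N(-9)) - o(-36, 62) = √(4 + 43) - 1/62 = √47 - 1*1/62 = √47 - 1/62 = -1/62 + √47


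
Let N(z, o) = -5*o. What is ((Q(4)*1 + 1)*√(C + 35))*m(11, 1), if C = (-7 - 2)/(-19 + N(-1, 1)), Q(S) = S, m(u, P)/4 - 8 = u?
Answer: 95*√566 ≈ 2260.1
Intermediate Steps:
m(u, P) = 32 + 4*u
C = 3/8 (C = (-7 - 2)/(-19 - 5*1) = -9/(-19 - 5) = -9/(-24) = -9*(-1/24) = 3/8 ≈ 0.37500)
((Q(4)*1 + 1)*√(C + 35))*m(11, 1) = ((4*1 + 1)*√(3/8 + 35))*(32 + 4*11) = ((4 + 1)*√(283/8))*(32 + 44) = (5*(√566/4))*76 = (5*√566/4)*76 = 95*√566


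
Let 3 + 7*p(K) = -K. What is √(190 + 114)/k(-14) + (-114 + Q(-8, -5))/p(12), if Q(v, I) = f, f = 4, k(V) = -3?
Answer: 154/3 - 4*√19/3 ≈ 45.521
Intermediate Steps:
p(K) = -3/7 - K/7 (p(K) = -3/7 + (-K)/7 = -3/7 - K/7)
Q(v, I) = 4
√(190 + 114)/k(-14) + (-114 + Q(-8, -5))/p(12) = √(190 + 114)/(-3) + (-114 + 4)/(-3/7 - ⅐*12) = √304*(-⅓) - 110/(-3/7 - 12/7) = (4*√19)*(-⅓) - 110/(-15/7) = -4*√19/3 - 110*(-7/15) = -4*√19/3 + 154/3 = 154/3 - 4*√19/3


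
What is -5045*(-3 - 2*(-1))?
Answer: 5045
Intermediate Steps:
-5045*(-3 - 2*(-1)) = -5045*(-3 + 2) = -5045*(-1) = 5045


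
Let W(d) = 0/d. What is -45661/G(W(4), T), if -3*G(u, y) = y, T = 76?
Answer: 136983/76 ≈ 1802.4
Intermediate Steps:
W(d) = 0
G(u, y) = -y/3
-45661/G(W(4), T) = -45661/((-⅓*76)) = -45661/(-76/3) = -45661*(-3/76) = 136983/76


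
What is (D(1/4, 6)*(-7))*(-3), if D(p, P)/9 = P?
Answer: 1134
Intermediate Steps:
D(p, P) = 9*P
(D(1/4, 6)*(-7))*(-3) = ((9*6)*(-7))*(-3) = (54*(-7))*(-3) = -378*(-3) = 1134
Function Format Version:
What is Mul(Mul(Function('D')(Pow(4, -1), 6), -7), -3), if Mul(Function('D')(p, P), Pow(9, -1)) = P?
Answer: 1134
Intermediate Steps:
Function('D')(p, P) = Mul(9, P)
Mul(Mul(Function('D')(Pow(4, -1), 6), -7), -3) = Mul(Mul(Mul(9, 6), -7), -3) = Mul(Mul(54, -7), -3) = Mul(-378, -3) = 1134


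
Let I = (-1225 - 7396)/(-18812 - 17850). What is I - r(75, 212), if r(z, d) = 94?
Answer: -3437607/36662 ≈ -93.765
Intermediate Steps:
I = 8621/36662 (I = -8621/(-36662) = -8621*(-1/36662) = 8621/36662 ≈ 0.23515)
I - r(75, 212) = 8621/36662 - 1*94 = 8621/36662 - 94 = -3437607/36662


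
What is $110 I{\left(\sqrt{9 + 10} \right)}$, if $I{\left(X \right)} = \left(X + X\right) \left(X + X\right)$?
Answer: $8360$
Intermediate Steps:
$I{\left(X \right)} = 4 X^{2}$ ($I{\left(X \right)} = 2 X 2 X = 4 X^{2}$)
$110 I{\left(\sqrt{9 + 10} \right)} = 110 \cdot 4 \left(\sqrt{9 + 10}\right)^{2} = 110 \cdot 4 \left(\sqrt{19}\right)^{2} = 110 \cdot 4 \cdot 19 = 110 \cdot 76 = 8360$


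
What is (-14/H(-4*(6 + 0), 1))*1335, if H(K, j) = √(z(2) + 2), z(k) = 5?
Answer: -2670*√7 ≈ -7064.2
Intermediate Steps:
H(K, j) = √7 (H(K, j) = √(5 + 2) = √7)
(-14/H(-4*(6 + 0), 1))*1335 = (-14/√7)*1335 = ((√7/7)*(-14))*1335 = -2*√7*1335 = -2670*√7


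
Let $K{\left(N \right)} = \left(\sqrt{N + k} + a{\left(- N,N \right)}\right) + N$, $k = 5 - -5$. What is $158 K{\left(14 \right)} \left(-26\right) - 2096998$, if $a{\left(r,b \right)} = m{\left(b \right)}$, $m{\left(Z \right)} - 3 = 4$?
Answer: $-2183266 - 8216 \sqrt{6} \approx -2.2034 \cdot 10^{6}$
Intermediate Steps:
$k = 10$ ($k = 5 + 5 = 10$)
$m{\left(Z \right)} = 7$ ($m{\left(Z \right)} = 3 + 4 = 7$)
$a{\left(r,b \right)} = 7$
$K{\left(N \right)} = 7 + N + \sqrt{10 + N}$ ($K{\left(N \right)} = \left(\sqrt{N + 10} + 7\right) + N = \left(\sqrt{10 + N} + 7\right) + N = \left(7 + \sqrt{10 + N}\right) + N = 7 + N + \sqrt{10 + N}$)
$158 K{\left(14 \right)} \left(-26\right) - 2096998 = 158 \left(7 + 14 + \sqrt{10 + 14}\right) \left(-26\right) - 2096998 = 158 \left(7 + 14 + \sqrt{24}\right) \left(-26\right) - 2096998 = 158 \left(7 + 14 + 2 \sqrt{6}\right) \left(-26\right) - 2096998 = 158 \left(21 + 2 \sqrt{6}\right) \left(-26\right) - 2096998 = \left(3318 + 316 \sqrt{6}\right) \left(-26\right) - 2096998 = \left(-86268 - 8216 \sqrt{6}\right) - 2096998 = -2183266 - 8216 \sqrt{6}$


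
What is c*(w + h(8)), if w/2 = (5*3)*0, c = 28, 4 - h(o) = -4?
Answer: 224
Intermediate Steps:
h(o) = 8 (h(o) = 4 - 1*(-4) = 4 + 4 = 8)
w = 0 (w = 2*((5*3)*0) = 2*(15*0) = 2*0 = 0)
c*(w + h(8)) = 28*(0 + 8) = 28*8 = 224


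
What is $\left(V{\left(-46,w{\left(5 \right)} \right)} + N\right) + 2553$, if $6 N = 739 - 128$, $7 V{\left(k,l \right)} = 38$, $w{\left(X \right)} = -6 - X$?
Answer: $\frac{111731}{42} \approx 2660.3$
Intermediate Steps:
$V{\left(k,l \right)} = \frac{38}{7}$ ($V{\left(k,l \right)} = \frac{1}{7} \cdot 38 = \frac{38}{7}$)
$N = \frac{611}{6}$ ($N = \frac{739 - 128}{6} = \frac{1}{6} \cdot 611 = \frac{611}{6} \approx 101.83$)
$\left(V{\left(-46,w{\left(5 \right)} \right)} + N\right) + 2553 = \left(\frac{38}{7} + \frac{611}{6}\right) + 2553 = \frac{4505}{42} + 2553 = \frac{111731}{42}$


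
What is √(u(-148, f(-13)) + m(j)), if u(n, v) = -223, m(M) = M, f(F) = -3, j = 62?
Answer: I*√161 ≈ 12.689*I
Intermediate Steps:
√(u(-148, f(-13)) + m(j)) = √(-223 + 62) = √(-161) = I*√161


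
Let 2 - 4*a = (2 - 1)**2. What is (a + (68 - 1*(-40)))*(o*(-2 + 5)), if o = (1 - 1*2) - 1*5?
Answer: -3897/2 ≈ -1948.5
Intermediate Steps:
o = -6 (o = (1 - 2) - 5 = -1 - 5 = -6)
a = 1/4 (a = 1/2 - (2 - 1)**2/4 = 1/2 - 1/4*1**2 = 1/2 - 1/4*1 = 1/2 - 1/4 = 1/4 ≈ 0.25000)
(a + (68 - 1*(-40)))*(o*(-2 + 5)) = (1/4 + (68 - 1*(-40)))*(-6*(-2 + 5)) = (1/4 + (68 + 40))*(-6*3) = (1/4 + 108)*(-18) = (433/4)*(-18) = -3897/2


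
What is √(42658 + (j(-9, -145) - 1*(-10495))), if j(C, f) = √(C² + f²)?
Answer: √(53153 + √21106) ≈ 230.86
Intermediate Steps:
√(42658 + (j(-9, -145) - 1*(-10495))) = √(42658 + (√((-9)² + (-145)²) - 1*(-10495))) = √(42658 + (√(81 + 21025) + 10495)) = √(42658 + (√21106 + 10495)) = √(42658 + (10495 + √21106)) = √(53153 + √21106)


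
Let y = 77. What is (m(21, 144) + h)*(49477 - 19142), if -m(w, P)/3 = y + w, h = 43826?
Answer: 1320543220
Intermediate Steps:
m(w, P) = -231 - 3*w (m(w, P) = -3*(77 + w) = -231 - 3*w)
(m(21, 144) + h)*(49477 - 19142) = ((-231 - 3*21) + 43826)*(49477 - 19142) = ((-231 - 63) + 43826)*30335 = (-294 + 43826)*30335 = 43532*30335 = 1320543220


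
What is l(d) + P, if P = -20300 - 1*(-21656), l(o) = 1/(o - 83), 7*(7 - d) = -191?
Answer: 462389/341 ≈ 1356.0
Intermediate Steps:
d = 240/7 (d = 7 - ⅐*(-191) = 7 + 191/7 = 240/7 ≈ 34.286)
l(o) = 1/(-83 + o)
P = 1356 (P = -20300 + 21656 = 1356)
l(d) + P = 1/(-83 + 240/7) + 1356 = 1/(-341/7) + 1356 = -7/341 + 1356 = 462389/341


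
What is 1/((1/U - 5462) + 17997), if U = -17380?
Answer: 17380/217858299 ≈ 7.9777e-5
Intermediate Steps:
1/((1/U - 5462) + 17997) = 1/((1/(-17380) - 5462) + 17997) = 1/((-1/17380 - 5462) + 17997) = 1/(-94929561/17380 + 17997) = 1/(217858299/17380) = 17380/217858299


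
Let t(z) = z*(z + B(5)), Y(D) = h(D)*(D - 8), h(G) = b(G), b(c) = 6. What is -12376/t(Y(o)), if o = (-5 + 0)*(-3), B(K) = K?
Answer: -884/141 ≈ -6.2695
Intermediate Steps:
h(G) = 6
o = 15 (o = -5*(-3) = 15)
Y(D) = -48 + 6*D (Y(D) = 6*(D - 8) = 6*(-8 + D) = -48 + 6*D)
t(z) = z*(5 + z) (t(z) = z*(z + 5) = z*(5 + z))
-12376/t(Y(o)) = -12376*1/((-48 + 6*15)*(5 + (-48 + 6*15))) = -12376*1/((-48 + 90)*(5 + (-48 + 90))) = -12376*1/(42*(5 + 42)) = -12376/(42*47) = -12376/1974 = -12376*1/1974 = -884/141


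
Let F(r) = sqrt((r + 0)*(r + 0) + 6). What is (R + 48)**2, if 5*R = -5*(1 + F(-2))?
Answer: (47 - sqrt(10))**2 ≈ 1921.7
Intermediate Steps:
F(r) = sqrt(6 + r**2) (F(r) = sqrt(r*r + 6) = sqrt(r**2 + 6) = sqrt(6 + r**2))
R = -1 - sqrt(10) (R = (-5*(1 + sqrt(6 + (-2)**2)))/5 = (-5*(1 + sqrt(6 + 4)))/5 = (-5*(1 + sqrt(10)))/5 = (-5 - 5*sqrt(10))/5 = -1 - sqrt(10) ≈ -4.1623)
(R + 48)**2 = ((-1 - sqrt(10)) + 48)**2 = (47 - sqrt(10))**2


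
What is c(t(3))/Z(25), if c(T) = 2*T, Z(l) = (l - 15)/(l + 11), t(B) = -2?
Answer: -72/5 ≈ -14.400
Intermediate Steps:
Z(l) = (-15 + l)/(11 + l)
c(t(3))/Z(25) = (2*(-2))/(((-15 + 25)/(11 + 25))) = -4/(10/36) = -4/((1/36)*10) = -4/5/18 = -4*18/5 = -72/5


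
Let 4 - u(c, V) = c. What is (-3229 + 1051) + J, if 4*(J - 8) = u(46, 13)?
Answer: -4361/2 ≈ -2180.5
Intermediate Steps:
u(c, V) = 4 - c
J = -5/2 (J = 8 + (4 - 1*46)/4 = 8 + (4 - 46)/4 = 8 + (¼)*(-42) = 8 - 21/2 = -5/2 ≈ -2.5000)
(-3229 + 1051) + J = (-3229 + 1051) - 5/2 = -2178 - 5/2 = -4361/2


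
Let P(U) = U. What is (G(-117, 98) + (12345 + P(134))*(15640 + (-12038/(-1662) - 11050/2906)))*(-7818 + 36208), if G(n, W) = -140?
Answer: 6691812770713818320/1207443 ≈ 5.5421e+12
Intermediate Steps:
(G(-117, 98) + (12345 + P(134))*(15640 + (-12038/(-1662) - 11050/2906)))*(-7818 + 36208) = (-140 + (12345 + 134)*(15640 + (-12038/(-1662) - 11050/2906)))*(-7818 + 36208) = (-140 + 12479*(15640 + (-12038*(-1/1662) - 11050*1/2906)))*28390 = (-140 + 12479*(15640 + (6019/831 - 5525/1453)))*28390 = (-140 + 12479*(15640 + 4154332/1207443))*28390 = (-140 + 12479*(18888562852/1207443))*28390 = (-140 + 235710375830108/1207443)*28390 = (235710206788088/1207443)*28390 = 6691812770713818320/1207443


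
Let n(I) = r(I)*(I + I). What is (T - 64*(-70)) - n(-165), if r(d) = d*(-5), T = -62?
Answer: 276668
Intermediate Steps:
r(d) = -5*d
n(I) = -10*I**2 (n(I) = (-5*I)*(I + I) = (-5*I)*(2*I) = -10*I**2)
(T - 64*(-70)) - n(-165) = (-62 - 64*(-70)) - (-10)*(-165)**2 = (-62 + 4480) - (-10)*27225 = 4418 - 1*(-272250) = 4418 + 272250 = 276668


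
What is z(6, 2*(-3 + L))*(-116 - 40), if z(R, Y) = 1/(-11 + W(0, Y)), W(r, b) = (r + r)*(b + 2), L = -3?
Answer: 156/11 ≈ 14.182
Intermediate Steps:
W(r, b) = 2*r*(2 + b) (W(r, b) = (2*r)*(2 + b) = 2*r*(2 + b))
z(R, Y) = -1/11 (z(R, Y) = 1/(-11 + 2*0*(2 + Y)) = 1/(-11 + 0) = 1/(-11) = -1/11)
z(6, 2*(-3 + L))*(-116 - 40) = -(-116 - 40)/11 = -1/11*(-156) = 156/11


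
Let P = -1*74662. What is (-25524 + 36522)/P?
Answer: -5499/37331 ≈ -0.14730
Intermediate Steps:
P = -74662
(-25524 + 36522)/P = (-25524 + 36522)/(-74662) = 10998*(-1/74662) = -5499/37331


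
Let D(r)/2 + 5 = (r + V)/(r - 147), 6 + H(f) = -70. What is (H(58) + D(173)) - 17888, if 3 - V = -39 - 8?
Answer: -233439/13 ≈ -17957.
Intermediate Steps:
H(f) = -76 (H(f) = -6 - 70 = -76)
V = 50 (V = 3 - (-39 - 8) = 3 - 1*(-47) = 3 + 47 = 50)
D(r) = -10 + 2*(50 + r)/(-147 + r) (D(r) = -10 + 2*((r + 50)/(r - 147)) = -10 + 2*((50 + r)/(-147 + r)) = -10 + 2*(50 + r)/(-147 + r))
(H(58) + D(173)) - 17888 = (-76 + 2*(785 - 4*173)/(-147 + 173)) - 17888 = (-76 + 2*(785 - 692)/26) - 17888 = (-76 + 2*(1/26)*93) - 17888 = (-76 + 93/13) - 17888 = -895/13 - 17888 = -233439/13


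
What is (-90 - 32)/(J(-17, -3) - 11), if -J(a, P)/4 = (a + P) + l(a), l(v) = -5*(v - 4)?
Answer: 122/351 ≈ 0.34758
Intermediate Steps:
l(v) = 20 - 5*v (l(v) = -5*(-4 + v) = 20 - 5*v)
J(a, P) = -80 - 4*P + 16*a (J(a, P) = -4*((a + P) + (20 - 5*a)) = -4*((P + a) + (20 - 5*a)) = -4*(20 + P - 4*a) = -80 - 4*P + 16*a)
(-90 - 32)/(J(-17, -3) - 11) = (-90 - 32)/((-80 - 4*(-3) + 16*(-17)) - 11) = -122/((-80 + 12 - 272) - 11) = -122/(-340 - 11) = -122/(-351) = -122*(-1/351) = 122/351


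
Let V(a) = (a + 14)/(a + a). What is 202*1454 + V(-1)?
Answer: 587403/2 ≈ 2.9370e+5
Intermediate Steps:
V(a) = (14 + a)/(2*a) (V(a) = (14 + a)/((2*a)) = (14 + a)*(1/(2*a)) = (14 + a)/(2*a))
202*1454 + V(-1) = 202*1454 + (½)*(14 - 1)/(-1) = 293708 + (½)*(-1)*13 = 293708 - 13/2 = 587403/2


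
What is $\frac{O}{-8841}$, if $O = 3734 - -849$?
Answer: $- \frac{4583}{8841} \approx -0.51838$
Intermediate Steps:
$O = 4583$ ($O = 3734 + 849 = 4583$)
$\frac{O}{-8841} = \frac{4583}{-8841} = 4583 \left(- \frac{1}{8841}\right) = - \frac{4583}{8841}$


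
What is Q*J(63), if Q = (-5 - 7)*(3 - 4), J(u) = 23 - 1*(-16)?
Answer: 468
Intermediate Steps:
J(u) = 39 (J(u) = 23 + 16 = 39)
Q = 12 (Q = -12*(-1) = 12)
Q*J(63) = 12*39 = 468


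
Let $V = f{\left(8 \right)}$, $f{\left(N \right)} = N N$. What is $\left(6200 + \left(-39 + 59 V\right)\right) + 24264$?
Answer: $34201$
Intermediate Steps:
$f{\left(N \right)} = N^{2}$
$V = 64$ ($V = 8^{2} = 64$)
$\left(6200 + \left(-39 + 59 V\right)\right) + 24264 = \left(6200 + \left(-39 + 59 \cdot 64\right)\right) + 24264 = \left(6200 + \left(-39 + 3776\right)\right) + 24264 = \left(6200 + 3737\right) + 24264 = 9937 + 24264 = 34201$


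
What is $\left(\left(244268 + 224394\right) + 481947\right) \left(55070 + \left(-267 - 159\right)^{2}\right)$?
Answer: $224862756514$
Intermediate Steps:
$\left(\left(244268 + 224394\right) + 481947\right) \left(55070 + \left(-267 - 159\right)^{2}\right) = \left(468662 + 481947\right) \left(55070 + \left(-426\right)^{2}\right) = 950609 \left(55070 + 181476\right) = 950609 \cdot 236546 = 224862756514$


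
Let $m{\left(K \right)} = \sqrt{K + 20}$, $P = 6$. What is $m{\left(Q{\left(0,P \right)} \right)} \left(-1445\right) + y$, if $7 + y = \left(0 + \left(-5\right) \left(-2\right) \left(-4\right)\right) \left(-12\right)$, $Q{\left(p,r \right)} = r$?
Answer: $473 - 1445 \sqrt{26} \approx -6895.1$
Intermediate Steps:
$m{\left(K \right)} = \sqrt{20 + K}$
$y = 473$ ($y = -7 + \left(0 + \left(-5\right) \left(-2\right) \left(-4\right)\right) \left(-12\right) = -7 + \left(0 + 10 \left(-4\right)\right) \left(-12\right) = -7 + \left(0 - 40\right) \left(-12\right) = -7 - -480 = -7 + 480 = 473$)
$m{\left(Q{\left(0,P \right)} \right)} \left(-1445\right) + y = \sqrt{20 + 6} \left(-1445\right) + 473 = \sqrt{26} \left(-1445\right) + 473 = - 1445 \sqrt{26} + 473 = 473 - 1445 \sqrt{26}$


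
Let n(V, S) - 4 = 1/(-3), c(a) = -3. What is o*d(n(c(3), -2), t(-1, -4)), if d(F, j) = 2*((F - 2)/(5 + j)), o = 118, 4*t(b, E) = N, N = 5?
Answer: 944/15 ≈ 62.933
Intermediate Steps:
t(b, E) = 5/4 (t(b, E) = (1/4)*5 = 5/4)
n(V, S) = 11/3 (n(V, S) = 4 + 1/(-3) = 4 - 1/3 = 11/3)
d(F, j) = 2*(-2 + F)/(5 + j) (d(F, j) = 2*((-2 + F)/(5 + j)) = 2*(-2 + F)/(5 + j))
o*d(n(c(3), -2), t(-1, -4)) = 118*(2*(-2 + 11/3)/(5 + 5/4)) = 118*(2*(5/3)/(25/4)) = 118*(2*(4/25)*(5/3)) = 118*(8/15) = 944/15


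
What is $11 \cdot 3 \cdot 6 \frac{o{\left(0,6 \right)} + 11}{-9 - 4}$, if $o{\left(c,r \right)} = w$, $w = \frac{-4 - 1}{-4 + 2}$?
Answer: $- \frac{2673}{13} \approx -205.62$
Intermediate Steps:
$w = \frac{5}{2}$ ($w = - \frac{5}{-2} = \left(-5\right) \left(- \frac{1}{2}\right) = \frac{5}{2} \approx 2.5$)
$o{\left(c,r \right)} = \frac{5}{2}$
$11 \cdot 3 \cdot 6 \frac{o{\left(0,6 \right)} + 11}{-9 - 4} = 11 \cdot 3 \cdot 6 \frac{\frac{5}{2} + 11}{-9 - 4} = 11 \cdot 18 \frac{27}{2 \left(-13\right)} = 198 \cdot \frac{27}{2} \left(- \frac{1}{13}\right) = 198 \left(- \frac{27}{26}\right) = - \frac{2673}{13}$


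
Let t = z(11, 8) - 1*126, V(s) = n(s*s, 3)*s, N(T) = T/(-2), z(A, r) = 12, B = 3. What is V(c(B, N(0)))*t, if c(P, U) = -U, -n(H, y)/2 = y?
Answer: 0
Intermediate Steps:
n(H, y) = -2*y
N(T) = -T/2 (N(T) = T*(-1/2) = -T/2)
V(s) = -6*s (V(s) = (-2*3)*s = -6*s)
t = -114 (t = 12 - 1*126 = 12 - 126 = -114)
V(c(B, N(0)))*t = -(-6)*(-1/2*0)*(-114) = -(-6)*0*(-114) = -6*0*(-114) = 0*(-114) = 0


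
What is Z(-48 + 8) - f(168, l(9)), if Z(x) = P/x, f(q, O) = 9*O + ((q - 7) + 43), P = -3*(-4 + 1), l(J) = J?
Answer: -11409/40 ≈ -285.23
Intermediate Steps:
P = 9 (P = -3*(-3) = 9)
f(q, O) = 36 + q + 9*O (f(q, O) = 9*O + ((-7 + q) + 43) = 9*O + (36 + q) = 36 + q + 9*O)
Z(x) = 9/x
Z(-48 + 8) - f(168, l(9)) = 9/(-48 + 8) - (36 + 168 + 9*9) = 9/(-40) - (36 + 168 + 81) = 9*(-1/40) - 1*285 = -9/40 - 285 = -11409/40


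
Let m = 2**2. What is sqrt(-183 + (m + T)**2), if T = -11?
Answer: I*sqrt(134) ≈ 11.576*I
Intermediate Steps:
m = 4
sqrt(-183 + (m + T)**2) = sqrt(-183 + (4 - 11)**2) = sqrt(-183 + (-7)**2) = sqrt(-183 + 49) = sqrt(-134) = I*sqrt(134)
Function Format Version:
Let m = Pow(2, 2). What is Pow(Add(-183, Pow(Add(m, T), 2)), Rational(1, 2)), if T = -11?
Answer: Mul(I, Pow(134, Rational(1, 2))) ≈ Mul(11.576, I)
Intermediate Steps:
m = 4
Pow(Add(-183, Pow(Add(m, T), 2)), Rational(1, 2)) = Pow(Add(-183, Pow(Add(4, -11), 2)), Rational(1, 2)) = Pow(Add(-183, Pow(-7, 2)), Rational(1, 2)) = Pow(Add(-183, 49), Rational(1, 2)) = Pow(-134, Rational(1, 2)) = Mul(I, Pow(134, Rational(1, 2)))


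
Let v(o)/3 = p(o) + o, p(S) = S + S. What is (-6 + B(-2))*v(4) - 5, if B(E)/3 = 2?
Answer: -5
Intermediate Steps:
p(S) = 2*S
B(E) = 6 (B(E) = 3*2 = 6)
v(o) = 9*o (v(o) = 3*(2*o + o) = 3*(3*o) = 9*o)
(-6 + B(-2))*v(4) - 5 = (-6 + 6)*(9*4) - 5 = 0*36 - 5 = 0 - 5 = -5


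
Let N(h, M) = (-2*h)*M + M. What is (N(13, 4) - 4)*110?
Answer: -11440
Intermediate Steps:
N(h, M) = M - 2*M*h (N(h, M) = -2*M*h + M = M - 2*M*h)
(N(13, 4) - 4)*110 = (4*(1 - 2*13) - 4)*110 = (4*(1 - 26) - 4)*110 = (4*(-25) - 4)*110 = (-100 - 4)*110 = -104*110 = -11440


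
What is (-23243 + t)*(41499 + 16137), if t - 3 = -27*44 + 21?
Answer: -1406721852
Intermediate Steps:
t = -1164 (t = 3 + (-27*44 + 21) = 3 + (-1188 + 21) = 3 - 1167 = -1164)
(-23243 + t)*(41499 + 16137) = (-23243 - 1164)*(41499 + 16137) = -24407*57636 = -1406721852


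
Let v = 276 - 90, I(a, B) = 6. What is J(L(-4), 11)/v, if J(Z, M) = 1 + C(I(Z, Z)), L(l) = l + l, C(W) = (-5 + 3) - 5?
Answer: -1/31 ≈ -0.032258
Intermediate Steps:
C(W) = -7 (C(W) = -2 - 5 = -7)
v = 186
L(l) = 2*l
J(Z, M) = -6 (J(Z, M) = 1 - 7 = -6)
J(L(-4), 11)/v = -6/186 = -6*1/186 = -1/31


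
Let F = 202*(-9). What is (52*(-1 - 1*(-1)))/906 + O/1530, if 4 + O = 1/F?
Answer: -7273/2781540 ≈ -0.0026147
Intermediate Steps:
F = -1818
O = -7273/1818 (O = -4 + 1/(-1818) = -4 - 1/1818 = -7273/1818 ≈ -4.0005)
(52*(-1 - 1*(-1)))/906 + O/1530 = (52*(-1 - 1*(-1)))/906 - 7273/1818/1530 = (52*(-1 + 1))*(1/906) - 7273/1818*1/1530 = (52*0)*(1/906) - 7273/2781540 = 0*(1/906) - 7273/2781540 = 0 - 7273/2781540 = -7273/2781540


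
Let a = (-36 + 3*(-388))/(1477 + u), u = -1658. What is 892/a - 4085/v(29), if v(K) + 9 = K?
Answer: -5228/75 ≈ -69.707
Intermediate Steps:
v(K) = -9 + K
a = 1200/181 (a = (-36 + 3*(-388))/(1477 - 1658) = (-36 - 1164)/(-181) = -1200*(-1/181) = 1200/181 ≈ 6.6298)
892/a - 4085/v(29) = 892/(1200/181) - 4085/(-9 + 29) = 892*(181/1200) - 4085/20 = 40363/300 - 4085*1/20 = 40363/300 - 817/4 = -5228/75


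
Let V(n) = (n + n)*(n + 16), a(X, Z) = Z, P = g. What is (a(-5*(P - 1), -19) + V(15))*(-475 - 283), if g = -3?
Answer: -690538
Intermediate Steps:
P = -3
V(n) = 2*n*(16 + n) (V(n) = (2*n)*(16 + n) = 2*n*(16 + n))
(a(-5*(P - 1), -19) + V(15))*(-475 - 283) = (-19 + 2*15*(16 + 15))*(-475 - 283) = (-19 + 2*15*31)*(-758) = (-19 + 930)*(-758) = 911*(-758) = -690538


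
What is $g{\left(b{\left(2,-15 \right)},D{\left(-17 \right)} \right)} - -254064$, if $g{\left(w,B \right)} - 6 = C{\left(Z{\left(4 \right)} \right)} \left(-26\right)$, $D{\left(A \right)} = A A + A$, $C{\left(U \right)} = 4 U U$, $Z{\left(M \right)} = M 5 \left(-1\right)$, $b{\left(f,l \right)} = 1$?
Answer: $212470$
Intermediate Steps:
$Z{\left(M \right)} = - 5 M$ ($Z{\left(M \right)} = 5 M \left(-1\right) = - 5 M$)
$C{\left(U \right)} = 4 U^{2}$
$D{\left(A \right)} = A + A^{2}$ ($D{\left(A \right)} = A^{2} + A = A + A^{2}$)
$g{\left(w,B \right)} = -41594$ ($g{\left(w,B \right)} = 6 + 4 \left(\left(-5\right) 4\right)^{2} \left(-26\right) = 6 + 4 \left(-20\right)^{2} \left(-26\right) = 6 + 4 \cdot 400 \left(-26\right) = 6 + 1600 \left(-26\right) = 6 - 41600 = -41594$)
$g{\left(b{\left(2,-15 \right)},D{\left(-17 \right)} \right)} - -254064 = -41594 - -254064 = -41594 + 254064 = 212470$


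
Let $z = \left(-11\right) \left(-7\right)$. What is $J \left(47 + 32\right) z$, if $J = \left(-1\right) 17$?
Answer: $-103411$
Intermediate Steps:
$z = 77$
$J = -17$
$J \left(47 + 32\right) z = - 17 \left(47 + 32\right) 77 = \left(-17\right) 79 \cdot 77 = \left(-1343\right) 77 = -103411$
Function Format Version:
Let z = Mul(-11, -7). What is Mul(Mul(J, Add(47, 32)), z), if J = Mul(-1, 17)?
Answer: -103411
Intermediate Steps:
z = 77
J = -17
Mul(Mul(J, Add(47, 32)), z) = Mul(Mul(-17, Add(47, 32)), 77) = Mul(Mul(-17, 79), 77) = Mul(-1343, 77) = -103411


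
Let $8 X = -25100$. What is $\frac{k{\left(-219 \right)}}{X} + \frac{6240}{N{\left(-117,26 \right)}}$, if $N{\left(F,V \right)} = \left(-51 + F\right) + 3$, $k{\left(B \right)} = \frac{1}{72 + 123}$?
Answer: $- \frac{509028022}{13459875} \approx -37.818$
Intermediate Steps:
$X = - \frac{6275}{2}$ ($X = \frac{1}{8} \left(-25100\right) = - \frac{6275}{2} \approx -3137.5$)
$k{\left(B \right)} = \frac{1}{195}$
$N{\left(F,V \right)} = -48 + F$
$\frac{k{\left(-219 \right)}}{X} + \frac{6240}{N{\left(-117,26 \right)}} = \frac{1}{195 \left(- \frac{6275}{2}\right)} + \frac{6240}{-48 - 117} = \frac{1}{195} \left(- \frac{2}{6275}\right) + \frac{6240}{-165} = - \frac{2}{1223625} + 6240 \left(- \frac{1}{165}\right) = - \frac{2}{1223625} - \frac{416}{11} = - \frac{509028022}{13459875}$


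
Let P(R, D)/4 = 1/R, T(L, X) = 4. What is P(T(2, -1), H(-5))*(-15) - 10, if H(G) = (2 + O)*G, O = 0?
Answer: -25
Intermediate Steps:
H(G) = 2*G (H(G) = (2 + 0)*G = 2*G)
P(R, D) = 4/R
P(T(2, -1), H(-5))*(-15) - 10 = (4/4)*(-15) - 10 = (4*(¼))*(-15) - 10 = 1*(-15) - 10 = -15 - 10 = -25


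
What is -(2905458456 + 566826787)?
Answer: -3472285243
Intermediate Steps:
-(2905458456 + 566826787) = -48953/(1/(11607 + (47745 + 11579))) = -48953/(1/(11607 + 59324)) = -48953/(1/70931) = -48953/1/70931 = -48953*70931 = -3472285243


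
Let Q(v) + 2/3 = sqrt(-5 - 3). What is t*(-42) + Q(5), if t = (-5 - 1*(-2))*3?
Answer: 1132/3 + 2*I*sqrt(2) ≈ 377.33 + 2.8284*I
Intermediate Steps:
Q(v) = -2/3 + 2*I*sqrt(2) (Q(v) = -2/3 + sqrt(-5 - 3) = -2/3 + sqrt(-8) = -2/3 + 2*I*sqrt(2))
t = -9 (t = (-5 + 2)*3 = -3*3 = -9)
t*(-42) + Q(5) = -9*(-42) + (-2/3 + 2*I*sqrt(2)) = 378 + (-2/3 + 2*I*sqrt(2)) = 1132/3 + 2*I*sqrt(2)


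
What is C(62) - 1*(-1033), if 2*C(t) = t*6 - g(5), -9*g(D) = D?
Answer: 21947/18 ≈ 1219.3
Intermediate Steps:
g(D) = -D/9
C(t) = 5/18 + 3*t (C(t) = (t*6 - (-1)*5/9)/2 = (6*t - 1*(-5/9))/2 = (6*t + 5/9)/2 = (5/9 + 6*t)/2 = 5/18 + 3*t)
C(62) - 1*(-1033) = (5/18 + 3*62) - 1*(-1033) = (5/18 + 186) + 1033 = 3353/18 + 1033 = 21947/18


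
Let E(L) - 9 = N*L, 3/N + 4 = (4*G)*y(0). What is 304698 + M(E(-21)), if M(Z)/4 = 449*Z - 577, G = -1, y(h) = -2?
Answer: 290267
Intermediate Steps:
N = 3/4 (N = 3/(-4 + (4*(-1))*(-2)) = 3/(-4 - 4*(-2)) = 3/(-4 + 8) = 3/4 ≈ 0.75000)
E(L) = 9 + 3*L/4
M(Z) = -2308 + 1796*Z (M(Z) = 4*(449*Z - 577) = 4*(-577 + 449*Z) = -2308 + 1796*Z)
304698 + M(E(-21)) = 304698 + (-2308 + 1796*(9 + (3/4)*(-21))) = 304698 + (-2308 + 1796*(9 - 63/4)) = 304698 + (-2308 + 1796*(-27/4)) = 304698 + (-2308 - 12123) = 304698 - 14431 = 290267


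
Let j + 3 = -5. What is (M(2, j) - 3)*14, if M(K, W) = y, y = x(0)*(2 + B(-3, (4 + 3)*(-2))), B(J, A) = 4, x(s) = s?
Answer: -42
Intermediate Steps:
j = -8 (j = -3 - 5 = -8)
y = 0 (y = 0*(2 + 4) = 0*6 = 0)
M(K, W) = 0
(M(2, j) - 3)*14 = (0 - 3)*14 = -3*14 = -42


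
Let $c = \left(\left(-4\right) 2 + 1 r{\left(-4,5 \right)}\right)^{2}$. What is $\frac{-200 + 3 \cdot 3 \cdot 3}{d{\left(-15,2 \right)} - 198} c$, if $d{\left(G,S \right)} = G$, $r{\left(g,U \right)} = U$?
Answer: $\frac{519}{71} \approx 7.3099$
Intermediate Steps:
$c = 9$ ($c = \left(\left(-4\right) 2 + 1 \cdot 5\right)^{2} = \left(-8 + 5\right)^{2} = \left(-3\right)^{2} = 9$)
$\frac{-200 + 3 \cdot 3 \cdot 3}{d{\left(-15,2 \right)} - 198} c = \frac{-200 + 3 \cdot 3 \cdot 3}{-15 - 198} \cdot 9 = \frac{-200 + 9 \cdot 3}{-213} \cdot 9 = \left(-200 + 27\right) \left(- \frac{1}{213}\right) 9 = \left(-173\right) \left(- \frac{1}{213}\right) 9 = \frac{173}{213} \cdot 9 = \frac{519}{71}$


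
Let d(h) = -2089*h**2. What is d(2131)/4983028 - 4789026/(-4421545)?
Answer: -41921057923362577/22032682538260 ≈ -1902.7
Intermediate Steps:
d(2131)/4983028 - 4789026/(-4421545) = -2089*2131**2/4983028 - 4789026/(-4421545) = -2089*4541161*(1/4983028) - 4789026*(-1/4421545) = -9486485329*1/4983028 + 4789026/4421545 = -9486485329/4983028 + 4789026/4421545 = -41921057923362577/22032682538260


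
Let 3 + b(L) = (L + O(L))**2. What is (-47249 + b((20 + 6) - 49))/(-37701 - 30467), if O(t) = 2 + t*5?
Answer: 7189/17042 ≈ 0.42184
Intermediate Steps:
O(t) = 2 + 5*t
b(L) = -3 + (2 + 6*L)**2 (b(L) = -3 + (L + (2 + 5*L))**2 = -3 + (2 + 6*L)**2)
(-47249 + b((20 + 6) - 49))/(-37701 - 30467) = (-47249 + (-3 + 4*(1 + 3*((20 + 6) - 49))**2))/(-37701 - 30467) = (-47249 + (-3 + 4*(1 + 3*(26 - 49))**2))/(-68168) = (-47249 + (-3 + 4*(1 + 3*(-23))**2))*(-1/68168) = (-47249 + (-3 + 4*(1 - 69)**2))*(-1/68168) = (-47249 + (-3 + 4*(-68)**2))*(-1/68168) = (-47249 + (-3 + 4*4624))*(-1/68168) = (-47249 + (-3 + 18496))*(-1/68168) = (-47249 + 18493)*(-1/68168) = -28756*(-1/68168) = 7189/17042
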